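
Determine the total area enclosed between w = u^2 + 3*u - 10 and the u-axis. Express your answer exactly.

The curve meets the u-axis where u^2 + 3*u - 10 = 0, i.e. (u - 2)*(u + 5) = 0, at u = -5, 2.
On [-5, 2] the curve lies below the axis; ∫[-5,2] (u^2 + 3*u - 10) du = -343/6, giving area 343/6.

343/6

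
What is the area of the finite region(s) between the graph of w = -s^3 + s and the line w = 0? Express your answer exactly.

The curve meets the s-axis where -s^3 + s = 0, i.e. -s*(s - 1)*(s + 1) = 0, at s = -1, 0, 1.
On [-1, 0] the curve lies below the axis; ∫[-1,0] (-s^3 + s) ds = -1/4, giving area 1/4.
On [0, 1] the curve lies above the axis; ∫[0,1] (-s^3 + s) ds = 1/4, giving area 1/4.
Total area = 1/4 + 1/4 = 1/2.

1/2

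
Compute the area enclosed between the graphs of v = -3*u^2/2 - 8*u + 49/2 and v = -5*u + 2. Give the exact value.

Set the curves equal: -3*u^2/2 - 8*u + 49/2 = -5*u + 2, so -3*u^2/2 - 3*u + 45/2 = 0, which factors as -3*(u - 3)*(u + 5)/2 = 0. The curves meet at u = -5, 3.
On [-5, 3], v = -3*u^2/2 - 8*u + 49/2 is on top; that piece has area ∫[-5,3] (-3*u^2/2 - 3*u + 45/2) du = 128.

128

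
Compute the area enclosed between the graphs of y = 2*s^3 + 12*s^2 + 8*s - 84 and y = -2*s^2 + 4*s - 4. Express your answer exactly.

1741/6

Set the curves equal: 2*s^3 + 12*s^2 + 8*s - 84 = -2*s^2 + 4*s - 4, so 2*s^3 + 14*s^2 + 4*s - 80 = 0, which factors as 2*(s - 2)*(s + 4)*(s + 5) = 0. The curves meet at s = -5, -4, 2.
On [-5, -4], y = 2*s^3 + 12*s^2 + 8*s - 84 is on top; that piece has area ∫[-5,-4] (2*s^3 + 14*s^2 + 4*s - 80) ds = 13/6.
On [-4, 2], y = -2*s^2 + 4*s - 4 is on top; that piece has area ∫[-4,2] (-(2*s^3 + 14*s^2 + 4*s - 80)) ds = 288.
Total enclosed area = 13/6 + 288 = 1741/6.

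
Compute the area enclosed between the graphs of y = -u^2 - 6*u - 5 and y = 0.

Set the curves equal: -u^2 - 6*u - 5 = 0, so -u^2 - 6*u - 5 = 0, which factors as -(u + 1)*(u + 5) = 0. The curves meet at u = -5, -1.
On [-5, -1], y = -u^2 - 6*u - 5 is on top; that piece has area ∫[-5,-1] (-u^2 - 6*u - 5) du = 32/3.

32/3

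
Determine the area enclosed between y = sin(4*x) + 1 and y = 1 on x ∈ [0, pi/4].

1/2

On [0, pi/4], (sin(4*x) + 1) - (1) = sin(4*x) is ≥ 0 throughout, so the area is a single integral of |sin(4*x)|.
∫[0,pi/4] (sin(4*x)) dx = 1/2.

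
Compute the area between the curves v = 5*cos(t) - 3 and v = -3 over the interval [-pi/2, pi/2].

On [-pi/2, pi/2], (5*cos(t) - 3) - (-3) = 5*cos(t) is ≥ 0 throughout, so the area is a single integral of |5*cos(t)|.
∫[-pi/2,pi/2] (5*cos(t)) dt = 10.

10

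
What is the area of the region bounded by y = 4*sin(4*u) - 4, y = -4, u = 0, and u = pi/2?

4

The difference (4*sin(4*u) - 4) - (-4) = 4*sin(4*u) changes sign at u = pi/4 inside [0, pi/2], so split the integral there.
∫[0,pi/4] (4*sin(4*u)) du = 2.
∫[pi/4,pi/2] (4*sin(4*u)) du = -2; the area of that piece is 2.
Total area = 2 + 2 = 4.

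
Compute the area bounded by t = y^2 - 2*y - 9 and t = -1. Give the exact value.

36

Both boundary curves give t as a function of y, so integrate with respect to y. Setting them equal: y^2 - 2*y - 8 = 0, i.e. (y - 4)*(y + 2) = 0, so they meet at y = -2, 4.
For y in [-2, 4], t = y^2 - 2*y - 9 is on the left; area = ∫[-2,4] (-(y^2 - 2*y - 8)) dy = 36.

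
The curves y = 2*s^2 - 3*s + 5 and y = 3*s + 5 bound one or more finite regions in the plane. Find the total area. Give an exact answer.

Set the curves equal: 2*s^2 - 3*s + 5 = 3*s + 5, so 2*s^2 - 6*s = 0, which factors as 2*s*(s - 3) = 0. The curves meet at s = 0, 3.
On [0, 3], y = 3*s + 5 is on top; that piece has area ∫[0,3] (-(2*s^2 - 6*s)) ds = 9.

9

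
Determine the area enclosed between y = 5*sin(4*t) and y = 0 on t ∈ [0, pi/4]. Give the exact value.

On [0, pi/4], (5*sin(4*t)) - (0) = 5*sin(4*t) is ≥ 0 throughout, so the area is a single integral of |5*sin(4*t)|.
∫[0,pi/4] (5*sin(4*t)) dt = 5/2.

5/2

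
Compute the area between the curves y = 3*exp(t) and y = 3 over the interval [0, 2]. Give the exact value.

-9 + 3*exp(2)

On [0, 2], (3*exp(t)) - (3) = 3*exp(t) - 3 is ≥ 0 throughout, so the area is a single integral of |3*exp(t) - 3|.
∫[0,2] (3*exp(t) - 3) dt = -9 + 3*exp(2).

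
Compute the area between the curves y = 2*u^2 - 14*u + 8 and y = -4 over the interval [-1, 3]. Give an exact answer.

The difference (2*u^2 - 14*u + 8) - (-4) = 2*u^2 - 14*u + 12 changes sign at u = 1 inside [-1, 3], so split the integral there.
∫[-1,1] (2*u^2 - 14*u + 12) du = 76/3.
∫[1,3] (2*u^2 - 14*u + 12) du = -44/3; the area of that piece is 44/3.
Total area = 76/3 + 44/3 = 40.

40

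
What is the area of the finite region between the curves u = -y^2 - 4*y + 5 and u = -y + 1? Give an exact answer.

Both boundary curves give u as a function of y, so integrate with respect to y. Setting them equal: -y^2 - 3*y + 4 = 0, i.e. -(y - 1)*(y + 4) = 0, so they meet at y = -4, 1.
For y in [-4, 1], u = -y^2 - 4*y + 5 is on the right; area = ∫[-4,1] (-y^2 - 3*y + 4) dy = 125/6.

125/6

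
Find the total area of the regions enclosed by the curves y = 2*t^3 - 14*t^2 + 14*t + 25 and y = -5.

296/3

Set the curves equal: 2*t^3 - 14*t^2 + 14*t + 25 = -5, so 2*t^3 - 14*t^2 + 14*t + 30 = 0, which factors as 2*(t - 5)*(t - 3)*(t + 1) = 0. The curves meet at t = -1, 3, 5.
On [-1, 3], y = 2*t^3 - 14*t^2 + 14*t + 25 is on top; that piece has area ∫[-1,3] (2*t^3 - 14*t^2 + 14*t + 30) dt = 256/3.
On [3, 5], y = -5 is on top; that piece has area ∫[3,5] (-(2*t^3 - 14*t^2 + 14*t + 30)) dt = 40/3.
Total enclosed area = 256/3 + 40/3 = 296/3.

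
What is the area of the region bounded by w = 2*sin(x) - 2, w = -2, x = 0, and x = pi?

4

On [0, pi], (2*sin(x) - 2) - (-2) = 2*sin(x) is ≥ 0 throughout, so the area is a single integral of |2*sin(x)|.
∫[0,pi] (2*sin(x)) dx = 4.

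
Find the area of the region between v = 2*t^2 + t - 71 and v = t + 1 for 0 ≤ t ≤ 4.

On [0, 4], (2*t^2 + t - 71) - (t + 1) = 2*t^2 - 72 is ≤ 0 throughout, so the area is a single integral of |2*t^2 - 72|.
∫[0,4] (2*t^2 - 72) dt = -736/3; the area of that piece is 736/3.

736/3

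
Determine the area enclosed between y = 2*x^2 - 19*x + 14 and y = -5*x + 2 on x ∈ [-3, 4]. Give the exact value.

449/3

The difference (2*x^2 - 19*x + 14) - (-5*x + 2) = 2*x^2 - 14*x + 12 changes sign at x = 1 inside [-3, 4], so split the integral there.
∫[-3,1] (2*x^2 - 14*x + 12) dx = 368/3.
∫[1,4] (2*x^2 - 14*x + 12) dx = -27; the area of that piece is 27.
Total area = 368/3 + 27 = 449/3.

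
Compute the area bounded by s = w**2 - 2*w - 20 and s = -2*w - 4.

Both boundary curves give s as a function of w, so integrate with respect to w. Setting them equal: w**2 - 16 = 0, i.e. (w - 4)*(w + 4) = 0, so they meet at w = -4, 4.
For w in [-4, 4], s = w**2 - 2*w - 20 is on the left; area = ∫[-4,4] (-(w**2 - 16)) dw = 256/3.

256/3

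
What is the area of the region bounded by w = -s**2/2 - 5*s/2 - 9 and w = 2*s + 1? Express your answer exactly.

Set the curves equal: -s**2/2 - 5*s/2 - 9 = 2*s + 1, so -s**2/2 - 9*s/2 - 10 = 0, which factors as -(s + 4)*(s + 5)/2 = 0. The curves meet at s = -5, -4.
On [-5, -4], w = -s**2/2 - 5*s/2 - 9 is on top; that piece has area ∫[-5,-4] (-s**2/2 - 9*s/2 - 10) ds = 1/12.

1/12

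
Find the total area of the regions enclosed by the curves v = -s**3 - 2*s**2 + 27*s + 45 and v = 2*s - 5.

Set the curves equal: -s**3 - 2*s**2 + 27*s + 45 = 2*s - 5, so -s**3 - 2*s**2 + 25*s + 50 = 0, which factors as -(s - 5)*(s + 2)*(s + 5) = 0. The curves meet at s = -5, -2, 5.
On [-5, -2], v = 2*s - 5 is on top; that piece has area ∫[-5,-2] (-(-s**3 - 2*s**2 + 25*s + 50)) ds = 153/4.
On [-2, 5], v = -s**3 - 2*s**2 + 27*s + 45 is on top; that piece has area ∫[-2,5] (-s**3 - 2*s**2 + 25*s + 50) ds = 4459/12.
Total enclosed area = 153/4 + 4459/12 = 2459/6.

2459/6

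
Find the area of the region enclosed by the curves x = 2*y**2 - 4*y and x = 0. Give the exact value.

8/3

Both boundary curves give x as a function of y, so integrate with respect to y. Setting them equal: 2*y**2 - 4*y = 0, i.e. 2*y*(y - 2) = 0, so they meet at y = 0, 2.
For y in [0, 2], x = 2*y**2 - 4*y is on the left; area = ∫[0,2] (-(2*y**2 - 4*y)) dy = 8/3.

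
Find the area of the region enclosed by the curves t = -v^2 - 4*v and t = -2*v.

Both boundary curves give t as a function of v, so integrate with respect to v. Setting them equal: -v^2 - 2*v = 0, i.e. -v*(v + 2) = 0, so they meet at v = -2, 0.
For v in [-2, 0], t = -v^2 - 4*v is on the right; area = ∫[-2,0] (-v^2 - 2*v) dv = 4/3.

4/3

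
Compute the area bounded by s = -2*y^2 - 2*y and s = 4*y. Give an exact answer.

Both boundary curves give s as a function of y, so integrate with respect to y. Setting them equal: -2*y^2 - 6*y = 0, i.e. -2*y*(y + 3) = 0, so they meet at y = -3, 0.
For y in [-3, 0], s = -2*y^2 - 2*y is on the right; area = ∫[-3,0] (-2*y^2 - 6*y) dy = 9.

9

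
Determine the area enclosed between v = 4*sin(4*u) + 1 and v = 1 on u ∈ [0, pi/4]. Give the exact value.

2

On [0, pi/4], (4*sin(4*u) + 1) - (1) = 4*sin(4*u) is ≥ 0 throughout, so the area is a single integral of |4*sin(4*u)|.
∫[0,pi/4] (4*sin(4*u)) du = 2.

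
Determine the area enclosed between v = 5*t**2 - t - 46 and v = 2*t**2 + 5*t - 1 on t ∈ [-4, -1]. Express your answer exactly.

The difference (5*t**2 - t - 46) - (2*t**2 + 5*t - 1) = 3*t**2 - 6*t - 45 changes sign at t = -3 inside [-4, -1], so split the integral there.
∫[-4,-3] (3*t**2 - 6*t - 45) dt = 13.
∫[-3,-1] (3*t**2 - 6*t - 45) dt = -40; the area of that piece is 40.
Total area = 13 + 40 = 53.

53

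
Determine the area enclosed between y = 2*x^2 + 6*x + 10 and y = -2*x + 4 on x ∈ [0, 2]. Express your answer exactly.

100/3

On [0, 2], (2*x^2 + 6*x + 10) - (-2*x + 4) = 2*x^2 + 8*x + 6 is ≥ 0 throughout, so the area is a single integral of |2*x^2 + 8*x + 6|.
∫[0,2] (2*x^2 + 8*x + 6) dx = 100/3.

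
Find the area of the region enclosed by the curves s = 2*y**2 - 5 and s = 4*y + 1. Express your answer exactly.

Both boundary curves give s as a function of y, so integrate with respect to y. Setting them equal: 2*y**2 - 4*y - 6 = 0, i.e. 2*(y - 3)*(y + 1) = 0, so they meet at y = -1, 3.
For y in [-1, 3], s = 2*y**2 - 5 is on the left; area = ∫[-1,3] (-(2*y**2 - 4*y - 6)) dy = 64/3.

64/3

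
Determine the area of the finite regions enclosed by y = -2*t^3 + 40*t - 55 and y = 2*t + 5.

Set the curves equal: -2*t^3 + 40*t - 55 = 2*t + 5, so -2*t^3 + 38*t - 60 = 0, which factors as -2*(t - 3)*(t - 2)*(t + 5) = 0. The curves meet at t = -5, 2, 3.
On [-5, 2], y = 2*t + 5 is on top; that piece has area ∫[-5,2] (-(-2*t^3 + 38*t - 60)) dt = 1029/2.
On [2, 3], y = -2*t^3 + 40*t - 55 is on top; that piece has area ∫[2,3] (-2*t^3 + 38*t - 60) dt = 5/2.
Total enclosed area = 1029/2 + 5/2 = 517.

517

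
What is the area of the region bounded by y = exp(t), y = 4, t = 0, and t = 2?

The difference (exp(t)) - (4) = exp(t) - 4 changes sign at t = log(4) inside [0, 2], so split the integral there.
∫[0,log(4)] (exp(t) - 4) dt = 3 - log(256); the area of that piece is -3 + log(256).
∫[log(4),2] (exp(t) - 4) dt = -12 + 8*log(2) + exp(2).
Total area = (-3 + log(256)) + (-12 + 8*log(2) + exp(2)) = -15 + exp(2) + 16*log(2).

-15 + exp(2) + 16*log(2)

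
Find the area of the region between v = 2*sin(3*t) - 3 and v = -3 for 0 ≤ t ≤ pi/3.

On [0, pi/3], (2*sin(3*t) - 3) - (-3) = 2*sin(3*t) is ≥ 0 throughout, so the area is a single integral of |2*sin(3*t)|.
∫[0,pi/3] (2*sin(3*t)) dt = 4/3.

4/3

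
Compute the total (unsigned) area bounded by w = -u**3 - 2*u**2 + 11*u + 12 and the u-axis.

The curve meets the u-axis where -u**3 - 2*u**2 + 11*u + 12 = 0, i.e. -(u - 3)*(u + 1)*(u + 4) = 0, at u = -4, -1, 3.
On [-4, -1] the curve lies below the axis; ∫[-4,-1] (-u**3 - 2*u**2 + 11*u + 12) du = -99/4, giving area 99/4.
On [-1, 3] the curve lies above the axis; ∫[-1,3] (-u**3 - 2*u**2 + 11*u + 12) du = 160/3, giving area 160/3.
Total area = 99/4 + 160/3 = 937/12.

937/12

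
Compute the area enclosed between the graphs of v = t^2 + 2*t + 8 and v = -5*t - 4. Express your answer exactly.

1/6

Set the curves equal: t^2 + 2*t + 8 = -5*t - 4, so t^2 + 7*t + 12 = 0, which factors as (t + 3)*(t + 4) = 0. The curves meet at t = -4, -3.
On [-4, -3], v = -5*t - 4 is on top; that piece has area ∫[-4,-3] (-(t^2 + 7*t + 12)) dt = 1/6.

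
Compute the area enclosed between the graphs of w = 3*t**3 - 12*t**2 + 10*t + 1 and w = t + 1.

Set the curves equal: 3*t**3 - 12*t**2 + 10*t + 1 = t + 1, so 3*t**3 - 12*t**2 + 9*t = 0, which factors as 3*t*(t - 3)*(t - 1) = 0. The curves meet at t = 0, 1, 3.
On [0, 1], w = 3*t**3 - 12*t**2 + 10*t + 1 is on top; that piece has area ∫[0,1] (3*t**3 - 12*t**2 + 9*t) dt = 5/4.
On [1, 3], w = t + 1 is on top; that piece has area ∫[1,3] (-(3*t**3 - 12*t**2 + 9*t)) dt = 8.
Total enclosed area = 5/4 + 8 = 37/4.

37/4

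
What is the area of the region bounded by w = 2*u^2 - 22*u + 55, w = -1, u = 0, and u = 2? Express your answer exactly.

On [0, 2], (2*u^2 - 22*u + 55) - (-1) = 2*u^2 - 22*u + 56 is ≥ 0 throughout, so the area is a single integral of |2*u^2 - 22*u + 56|.
∫[0,2] (2*u^2 - 22*u + 56) du = 220/3.

220/3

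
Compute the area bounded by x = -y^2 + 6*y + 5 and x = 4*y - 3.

36

Both boundary curves give x as a function of y, so integrate with respect to y. Setting them equal: -y^2 + 2*y + 8 = 0, i.e. -(y - 4)*(y + 2) = 0, so they meet at y = -2, 4.
For y in [-2, 4], x = -y^2 + 6*y + 5 is on the right; area = ∫[-2,4] (-y^2 + 2*y + 8) dy = 36.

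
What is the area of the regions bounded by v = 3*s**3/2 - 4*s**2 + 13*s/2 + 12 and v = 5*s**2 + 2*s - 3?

Set the curves equal: 3*s**3/2 - 4*s**2 + 13*s/2 + 12 = 5*s**2 + 2*s - 3, so 3*s**3/2 - 9*s**2 + 9*s/2 + 15 = 0, which factors as 3*(s - 5)*(s - 2)*(s + 1)/2 = 0. The curves meet at s = -1, 2, 5.
On [-1, 2], v = 3*s**3/2 - 4*s**2 + 13*s/2 + 12 is on top; that piece has area ∫[-1,2] (3*s**3/2 - 9*s**2 + 9*s/2 + 15) ds = 243/8.
On [2, 5], v = 5*s**2 + 2*s - 3 is on top; that piece has area ∫[2,5] (-(3*s**3/2 - 9*s**2 + 9*s/2 + 15)) ds = 243/8.
Total enclosed area = 243/8 + 243/8 = 243/4.

243/4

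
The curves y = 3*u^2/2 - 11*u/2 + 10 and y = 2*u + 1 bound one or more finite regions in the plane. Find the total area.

1/4

Set the curves equal: 3*u^2/2 - 11*u/2 + 10 = 2*u + 1, so 3*u^2/2 - 15*u/2 + 9 = 0, which factors as 3*(u - 3)*(u - 2)/2 = 0. The curves meet at u = 2, 3.
On [2, 3], y = 2*u + 1 is on top; that piece has area ∫[2,3] (-(3*u^2/2 - 15*u/2 + 9)) du = 1/4.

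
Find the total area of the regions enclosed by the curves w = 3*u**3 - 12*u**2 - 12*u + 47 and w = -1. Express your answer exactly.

148

Set the curves equal: 3*u**3 - 12*u**2 - 12*u + 47 = -1, so 3*u**3 - 12*u**2 - 12*u + 48 = 0, which factors as 3*(u - 4)*(u - 2)*(u + 2) = 0. The curves meet at u = -2, 2, 4.
On [-2, 2], w = 3*u**3 - 12*u**2 - 12*u + 47 is on top; that piece has area ∫[-2,2] (3*u**3 - 12*u**2 - 12*u + 48) du = 128.
On [2, 4], w = -1 is on top; that piece has area ∫[2,4] (-(3*u**3 - 12*u**2 - 12*u + 48)) du = 20.
Total enclosed area = 128 + 20 = 148.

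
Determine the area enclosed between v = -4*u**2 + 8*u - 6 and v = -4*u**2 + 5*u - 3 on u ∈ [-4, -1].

On [-4, -1], (-4*u**2 + 8*u - 6) - (-4*u**2 + 5*u - 3) = 3*u - 3 is ≤ 0 throughout, so the area is a single integral of |3*u - 3|.
∫[-4,-1] (3*u - 3) du = -63/2; the area of that piece is 63/2.

63/2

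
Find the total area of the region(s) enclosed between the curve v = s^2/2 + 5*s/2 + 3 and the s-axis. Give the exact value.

1/12

The curve meets the s-axis where s^2/2 + 5*s/2 + 3 = 0, i.e. (s + 2)*(s + 3)/2 = 0, at s = -3, -2.
On [-3, -2] the curve lies below the axis; ∫[-3,-2] (s^2/2 + 5*s/2 + 3) ds = -1/12, giving area 1/12.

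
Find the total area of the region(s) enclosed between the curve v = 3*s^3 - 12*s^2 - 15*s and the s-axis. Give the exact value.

The curve meets the s-axis where 3*s^3 - 12*s^2 - 15*s = 0, i.e. 3*s*(s - 5)*(s + 1) = 0, at s = -1, 0, 5.
On [-1, 0] the curve lies above the axis; ∫[-1,0] (3*s^3 - 12*s^2 - 15*s) ds = 11/4, giving area 11/4.
On [0, 5] the curve lies below the axis; ∫[0,5] (3*s^3 - 12*s^2 - 15*s) ds = -875/4, giving area 875/4.
Total area = 11/4 + 875/4 = 443/2.

443/2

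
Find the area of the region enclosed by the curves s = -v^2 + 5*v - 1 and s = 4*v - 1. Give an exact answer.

Both boundary curves give s as a function of v, so integrate with respect to v. Setting them equal: -v^2 + v = 0, i.e. -v*(v - 1) = 0, so they meet at v = 0, 1.
For v in [0, 1], s = -v^2 + 5*v - 1 is on the right; area = ∫[0,1] (-v^2 + v) dv = 1/6.

1/6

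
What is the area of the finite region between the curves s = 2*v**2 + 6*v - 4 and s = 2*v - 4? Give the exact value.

Both boundary curves give s as a function of v, so integrate with respect to v. Setting them equal: 2*v**2 + 4*v = 0, i.e. 2*v*(v + 2) = 0, so they meet at v = -2, 0.
For v in [-2, 0], s = 2*v**2 + 6*v - 4 is on the left; area = ∫[-2,0] (-(2*v**2 + 4*v)) dv = 8/3.

8/3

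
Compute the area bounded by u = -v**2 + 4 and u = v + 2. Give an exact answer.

Both boundary curves give u as a function of v, so integrate with respect to v. Setting them equal: -v**2 - v + 2 = 0, i.e. -(v - 1)*(v + 2) = 0, so they meet at v = -2, 1.
For v in [-2, 1], u = -v**2 + 4 is on the right; area = ∫[-2,1] (-v**2 - v + 2) dv = 9/2.

9/2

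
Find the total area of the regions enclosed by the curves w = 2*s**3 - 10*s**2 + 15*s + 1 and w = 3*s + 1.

Set the curves equal: 2*s**3 - 10*s**2 + 15*s + 1 = 3*s + 1, so 2*s**3 - 10*s**2 + 12*s = 0, which factors as 2*s*(s - 3)*(s - 2) = 0. The curves meet at s = 0, 2, 3.
On [0, 2], w = 2*s**3 - 10*s**2 + 15*s + 1 is on top; that piece has area ∫[0,2] (2*s**3 - 10*s**2 + 12*s) ds = 16/3.
On [2, 3], w = 3*s + 1 is on top; that piece has area ∫[2,3] (-(2*s**3 - 10*s**2 + 12*s)) ds = 5/6.
Total enclosed area = 16/3 + 5/6 = 37/6.

37/6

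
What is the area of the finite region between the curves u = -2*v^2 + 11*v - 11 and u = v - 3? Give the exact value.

9

Both boundary curves give u as a function of v, so integrate with respect to v. Setting them equal: -2*v^2 + 10*v - 8 = 0, i.e. -2*(v - 4)*(v - 1) = 0, so they meet at v = 1, 4.
For v in [1, 4], u = -2*v^2 + 11*v - 11 is on the right; area = ∫[1,4] (-2*v^2 + 10*v - 8) dv = 9.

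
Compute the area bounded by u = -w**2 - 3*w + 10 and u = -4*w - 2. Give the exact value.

Both boundary curves give u as a function of w, so integrate with respect to w. Setting them equal: -w**2 + w + 12 = 0, i.e. -(w - 4)*(w + 3) = 0, so they meet at w = -3, 4.
For w in [-3, 4], u = -w**2 - 3*w + 10 is on the right; area = ∫[-3,4] (-w**2 + w + 12) dw = 343/6.

343/6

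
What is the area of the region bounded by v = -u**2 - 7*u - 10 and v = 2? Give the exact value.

1/6

Set the curves equal: -u**2 - 7*u - 10 = 2, so -u**2 - 7*u - 12 = 0, which factors as -(u + 3)*(u + 4) = 0. The curves meet at u = -4, -3.
On [-4, -3], v = -u**2 - 7*u - 10 is on top; that piece has area ∫[-4,-3] (-u**2 - 7*u - 12) du = 1/6.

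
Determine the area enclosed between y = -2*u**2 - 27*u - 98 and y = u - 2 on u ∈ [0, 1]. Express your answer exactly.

On [0, 1], (-2*u**2 - 27*u - 98) - (u - 2) = -2*u**2 - 28*u - 96 is ≤ 0 throughout, so the area is a single integral of |-2*u**2 - 28*u - 96|.
∫[0,1] (-2*u**2 - 28*u - 96) du = -332/3; the area of that piece is 332/3.

332/3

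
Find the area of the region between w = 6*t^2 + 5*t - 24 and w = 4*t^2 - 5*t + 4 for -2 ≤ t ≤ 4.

The difference (6*t^2 + 5*t - 24) - (4*t^2 - 5*t + 4) = 2*t^2 + 10*t - 28 changes sign at t = 2 inside [-2, 4], so split the integral there.
∫[-2,2] (2*t^2 + 10*t - 28) dt = -304/3; the area of that piece is 304/3.
∫[2,4] (2*t^2 + 10*t - 28) dt = 124/3.
Total area = 304/3 + 124/3 = 428/3.

428/3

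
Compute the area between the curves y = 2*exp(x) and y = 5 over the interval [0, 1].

-13 - 10*log(2) + 2*exp(1) + 10*log(5)

The difference (2*exp(x)) - (5) = 2*exp(x) - 5 changes sign at x = log(5/2) inside [0, 1], so split the integral there.
∫[0,log(5/2)] (2*exp(x) - 5) dx = log(32/3125) + 3; the area of that piece is -3 + log(3125/32).
∫[log(5/2),1] (2*exp(x) - 5) dx = -10 - 5*log(2) + 2*exp(1) + 5*log(5).
Total area = (-3 + log(3125/32)) + (-10 - 5*log(2) + 2*exp(1) + 5*log(5)) = -13 - 10*log(2) + 2*exp(1) + 10*log(5).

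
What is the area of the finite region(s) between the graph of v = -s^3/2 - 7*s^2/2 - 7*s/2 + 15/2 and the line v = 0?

The curve meets the s-axis where -s^3/2 - 7*s^2/2 - 7*s/2 + 15/2 = 0, i.e. -(s - 1)*(s + 3)*(s + 5)/2 = 0, at s = -5, -3, 1.
On [-5, -3] the curve lies below the axis; ∫[-5,-3] (-s^3/2 - 7*s^2/2 - 7*s/2 + 15/2) ds = -10/3, giving area 10/3.
On [-3, 1] the curve lies above the axis; ∫[-3,1] (-s^3/2 - 7*s^2/2 - 7*s/2 + 15/2) ds = 64/3, giving area 64/3.
Total area = 10/3 + 64/3 = 74/3.

74/3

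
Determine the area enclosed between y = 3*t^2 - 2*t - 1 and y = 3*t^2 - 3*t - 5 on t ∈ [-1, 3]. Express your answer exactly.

On [-1, 3], (3*t^2 - 2*t - 1) - (3*t^2 - 3*t - 5) = t + 4 is ≥ 0 throughout, so the area is a single integral of |t + 4|.
∫[-1,3] (t + 4) dt = 20.

20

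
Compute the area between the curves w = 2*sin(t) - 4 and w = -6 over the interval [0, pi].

4 + 2*pi

On [0, pi], (2*sin(t) - 4) - (-6) = 2*sin(t) + 2 is ≥ 0 throughout, so the area is a single integral of |2*sin(t) + 2|.
∫[0,pi] (2*sin(t) + 2) dt = 4 + 2*pi.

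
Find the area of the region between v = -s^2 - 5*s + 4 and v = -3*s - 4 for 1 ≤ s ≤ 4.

The difference (-s^2 - 5*s + 4) - (-3*s - 4) = -s^2 - 2*s + 8 changes sign at s = 2 inside [1, 4], so split the integral there.
∫[1,2] (-s^2 - 2*s + 8) ds = 8/3.
∫[2,4] (-s^2 - 2*s + 8) ds = -44/3; the area of that piece is 44/3.
Total area = 8/3 + 44/3 = 52/3.

52/3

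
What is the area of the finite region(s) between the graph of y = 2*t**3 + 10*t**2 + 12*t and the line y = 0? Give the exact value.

37/6

The curve meets the t-axis where 2*t**3 + 10*t**2 + 12*t = 0, i.e. 2*t*(t + 2)*(t + 3) = 0, at t = -3, -2, 0.
On [-3, -2] the curve lies above the axis; ∫[-3,-2] (2*t**3 + 10*t**2 + 12*t) dt = 5/6, giving area 5/6.
On [-2, 0] the curve lies below the axis; ∫[-2,0] (2*t**3 + 10*t**2 + 12*t) dt = -16/3, giving area 16/3.
Total area = 5/6 + 16/3 = 37/6.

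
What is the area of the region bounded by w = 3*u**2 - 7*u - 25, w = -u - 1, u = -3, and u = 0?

38

The difference (3*u**2 - 7*u - 25) - (-u - 1) = 3*u**2 - 6*u - 24 changes sign at u = -2 inside [-3, 0], so split the integral there.
∫[-3,-2] (3*u**2 - 6*u - 24) du = 10.
∫[-2,0] (3*u**2 - 6*u - 24) du = -28; the area of that piece is 28.
Total area = 10 + 28 = 38.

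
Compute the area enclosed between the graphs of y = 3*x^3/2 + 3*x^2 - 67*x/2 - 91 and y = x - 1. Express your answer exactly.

5137/8

Set the curves equal: 3*x^3/2 + 3*x^2 - 67*x/2 - 91 = x - 1, so 3*x^3/2 + 3*x^2 - 69*x/2 - 90 = 0, which factors as 3*(x - 5)*(x + 3)*(x + 4)/2 = 0. The curves meet at x = -4, -3, 5.
On [-4, -3], y = 3*x^3/2 + 3*x^2 - 67*x/2 - 91 is on top; that piece has area ∫[-4,-3] (3*x^3/2 + 3*x^2 - 69*x/2 - 90) dx = 17/8.
On [-3, 5], y = x - 1 is on top; that piece has area ∫[-3,5] (-(3*x^3/2 + 3*x^2 - 69*x/2 - 90)) dx = 640.
Total enclosed area = 17/8 + 640 = 5137/8.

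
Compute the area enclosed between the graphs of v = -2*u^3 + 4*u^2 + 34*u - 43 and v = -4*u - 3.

2521/6

Set the curves equal: -2*u^3 + 4*u^2 + 34*u - 43 = -4*u - 3, so -2*u^3 + 4*u^2 + 38*u - 40 = 0, which factors as -2*(u - 5)*(u - 1)*(u + 4) = 0. The curves meet at u = -4, 1, 5.
On [-4, 1], v = -4*u - 3 is on top; that piece has area ∫[-4,1] (-(-2*u^3 + 4*u^2 + 38*u - 40)) du = 1625/6.
On [1, 5], v = -2*u^3 + 4*u^2 + 34*u - 43 is on top; that piece has area ∫[1,5] (-2*u^3 + 4*u^2 + 38*u - 40) du = 448/3.
Total enclosed area = 1625/6 + 448/3 = 2521/6.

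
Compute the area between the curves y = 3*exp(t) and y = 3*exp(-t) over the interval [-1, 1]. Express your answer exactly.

The difference (3*exp(t)) - (3*exp(-t)) = 3*exp(t) - 3*exp(-t) changes sign at t = 0 inside [-1, 1], so split the integral there.
∫[-1,0] (3*exp(t) - 3*exp(-t)) dt = -3*exp(1) - 3*exp(-1) + 6; the area of that piece is -6 + 3*exp(-1) + 3*exp(1).
∫[0,1] (3*exp(t) - 3*exp(-t)) dt = -6 + 3*exp(-1) + 3*exp(1).
Total area = (-6 + 3*exp(-1) + 3*exp(1)) + (-6 + 3*exp(-1) + 3*exp(1)) = -12 + 6*exp(-1) + 6*exp(1).

-12 + 6*exp(-1) + 6*exp(1)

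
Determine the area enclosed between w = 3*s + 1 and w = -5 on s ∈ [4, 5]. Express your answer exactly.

39/2

On [4, 5], (3*s + 1) - (-5) = 3*s + 6 is ≥ 0 throughout, so the area is a single integral of |3*s + 6|.
∫[4,5] (3*s + 6) ds = 39/2.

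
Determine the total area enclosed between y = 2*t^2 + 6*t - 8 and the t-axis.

125/3

The curve meets the t-axis where 2*t^2 + 6*t - 8 = 0, i.e. 2*(t - 1)*(t + 4) = 0, at t = -4, 1.
On [-4, 1] the curve lies below the axis; ∫[-4,1] (2*t^2 + 6*t - 8) dt = -125/3, giving area 125/3.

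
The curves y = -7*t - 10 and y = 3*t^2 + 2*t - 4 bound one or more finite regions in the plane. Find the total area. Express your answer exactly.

Set the curves equal: -7*t - 10 = 3*t^2 + 2*t - 4, so -3*t^2 - 9*t - 6 = 0, which factors as -3*(t + 1)*(t + 2) = 0. The curves meet at t = -2, -1.
On [-2, -1], y = -7*t - 10 is on top; that piece has area ∫[-2,-1] (-3*t^2 - 9*t - 6) dt = 1/2.

1/2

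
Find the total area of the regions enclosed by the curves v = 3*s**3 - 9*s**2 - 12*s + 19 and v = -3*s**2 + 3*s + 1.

Set the curves equal: 3*s**3 - 9*s**2 - 12*s + 19 = -3*s**2 + 3*s + 1, so 3*s**3 - 6*s**2 - 15*s + 18 = 0, which factors as 3*(s - 3)*(s - 1)*(s + 2) = 0. The curves meet at s = -2, 1, 3.
On [-2, 1], v = 3*s**3 - 9*s**2 - 12*s + 19 is on top; that piece has area ∫[-2,1] (3*s**3 - 6*s**2 - 15*s + 18) ds = 189/4.
On [1, 3], v = -3*s**2 + 3*s + 1 is on top; that piece has area ∫[1,3] (-(3*s**3 - 6*s**2 - 15*s + 18)) ds = 16.
Total enclosed area = 189/4 + 16 = 253/4.

253/4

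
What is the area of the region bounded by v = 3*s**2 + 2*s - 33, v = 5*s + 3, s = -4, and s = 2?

The difference (3*s**2 + 2*s - 33) - (5*s + 3) = 3*s**2 - 3*s - 36 changes sign at s = -3 inside [-4, 2], so split the integral there.
∫[-4,-3] (3*s**2 - 3*s - 36) ds = 23/2.
∫[-3,2] (3*s**2 - 3*s - 36) ds = -275/2; the area of that piece is 275/2.
Total area = 23/2 + 275/2 = 149.

149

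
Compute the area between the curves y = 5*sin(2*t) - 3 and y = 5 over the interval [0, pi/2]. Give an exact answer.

On [0, pi/2], (5*sin(2*t) - 3) - (5) = 5*sin(2*t) - 8 is ≤ 0 throughout, so the area is a single integral of |5*sin(2*t) - 8|.
∫[0,pi/2] (5*sin(2*t) - 8) dt = 5 - 4*pi; the area of that piece is -5 + 4*pi.

-5 + 4*pi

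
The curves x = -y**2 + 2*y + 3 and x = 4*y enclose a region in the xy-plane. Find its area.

32/3

Both boundary curves give x as a function of y, so integrate with respect to y. Setting them equal: -y**2 - 2*y + 3 = 0, i.e. -(y - 1)*(y + 3) = 0, so they meet at y = -3, 1.
For y in [-3, 1], x = -y**2 + 2*y + 3 is on the right; area = ∫[-3,1] (-y**2 - 2*y + 3) dy = 32/3.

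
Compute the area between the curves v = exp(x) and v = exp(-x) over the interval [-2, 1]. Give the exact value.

-4 + exp(-2) + exp(-1) + exp(1) + exp(2)

The difference (exp(x)) - (exp(-x)) = exp(x) - exp(-x) changes sign at x = 0 inside [-2, 1], so split the integral there.
∫[-2,0] (exp(x) - exp(-x)) dx = -exp(2) - exp(-2) + 2; the area of that piece is -2 + exp(-2) + exp(2).
∫[0,1] (exp(x) - exp(-x)) dx = -2 + exp(-1) + exp(1).
Total area = (-2 + exp(-2) + exp(2)) + (-2 + exp(-1) + exp(1)) = -4 + exp(-2) + exp(-1) + exp(1) + exp(2).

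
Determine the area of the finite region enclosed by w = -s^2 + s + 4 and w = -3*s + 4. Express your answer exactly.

32/3

Set the curves equal: -s^2 + s + 4 = -3*s + 4, so -s^2 + 4*s = 0, which factors as -s*(s - 4) = 0. The curves meet at s = 0, 4.
On [0, 4], w = -s^2 + s + 4 is on top; that piece has area ∫[0,4] (-s^2 + 4*s) ds = 32/3.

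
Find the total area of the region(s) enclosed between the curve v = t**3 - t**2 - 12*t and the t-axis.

937/12

The curve meets the t-axis where t**3 - t**2 - 12*t = 0, i.e. t*(t - 4)*(t + 3) = 0, at t = -3, 0, 4.
On [-3, 0] the curve lies above the axis; ∫[-3,0] (t**3 - t**2 - 12*t) dt = 99/4, giving area 99/4.
On [0, 4] the curve lies below the axis; ∫[0,4] (t**3 - t**2 - 12*t) dt = -160/3, giving area 160/3.
Total area = 99/4 + 160/3 = 937/12.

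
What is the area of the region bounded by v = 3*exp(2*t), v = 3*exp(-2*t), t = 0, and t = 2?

-3 + 3*exp(-4)/2 + 3*exp(4)/2

On [0, 2], (3*exp(2*t)) - (3*exp(-2*t)) = 3*exp(2*t) - 3*exp(-2*t) is ≥ 0 throughout, so the area is a single integral of |3*exp(2*t) - 3*exp(-2*t)|.
∫[0,2] (3*exp(2*t) - 3*exp(-2*t)) dt = -3 + 3*exp(-4)/2 + 3*exp(4)/2.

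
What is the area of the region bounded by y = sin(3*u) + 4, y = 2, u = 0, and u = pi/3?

On [0, pi/3], (sin(3*u) + 4) - (2) = sin(3*u) + 2 is ≥ 0 throughout, so the area is a single integral of |sin(3*u) + 2|.
∫[0,pi/3] (sin(3*u) + 2) du = 2/3 + 2*pi/3.

2/3 + 2*pi/3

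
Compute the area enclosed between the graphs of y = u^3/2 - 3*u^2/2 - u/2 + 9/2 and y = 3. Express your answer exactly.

Set the curves equal: u^3/2 - 3*u^2/2 - u/2 + 9/2 = 3, so u^3/2 - 3*u^2/2 - u/2 + 3/2 = 0, which factors as (u - 3)*(u - 1)*(u + 1)/2 = 0. The curves meet at u = -1, 1, 3.
On [-1, 1], y = u^3/2 - 3*u^2/2 - u/2 + 9/2 is on top; that piece has area ∫[-1,1] (u^3/2 - 3*u^2/2 - u/2 + 3/2) du = 2.
On [1, 3], y = 3 is on top; that piece has area ∫[1,3] (-(u^3/2 - 3*u^2/2 - u/2 + 3/2)) du = 2.
Total enclosed area = 2 + 2 = 4.

4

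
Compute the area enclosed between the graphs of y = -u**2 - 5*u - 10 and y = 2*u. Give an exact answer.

Set the curves equal: -u**2 - 5*u - 10 = 2*u, so -u**2 - 7*u - 10 = 0, which factors as -(u + 2)*(u + 5) = 0. The curves meet at u = -5, -2.
On [-5, -2], y = -u**2 - 5*u - 10 is on top; that piece has area ∫[-5,-2] (-u**2 - 7*u - 10) du = 9/2.

9/2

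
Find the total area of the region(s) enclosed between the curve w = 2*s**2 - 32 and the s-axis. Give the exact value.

The curve meets the s-axis where 2*s**2 - 32 = 0, i.e. 2*(s - 4)*(s + 4) = 0, at s = -4, 4.
On [-4, 4] the curve lies below the axis; ∫[-4,4] (2*s**2 - 32) ds = -512/3, giving area 512/3.

512/3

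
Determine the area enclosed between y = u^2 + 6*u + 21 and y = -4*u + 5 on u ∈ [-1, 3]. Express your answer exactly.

340/3

On [-1, 3], (u^2 + 6*u + 21) - (-4*u + 5) = u^2 + 10*u + 16 is ≥ 0 throughout, so the area is a single integral of |u^2 + 10*u + 16|.
∫[-1,3] (u^2 + 10*u + 16) du = 340/3.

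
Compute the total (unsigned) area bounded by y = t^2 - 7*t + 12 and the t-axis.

The curve meets the t-axis where t^2 - 7*t + 12 = 0, i.e. (t - 4)*(t - 3) = 0, at t = 3, 4.
On [3, 4] the curve lies below the axis; ∫[3,4] (t^2 - 7*t + 12) dt = -1/6, giving area 1/6.

1/6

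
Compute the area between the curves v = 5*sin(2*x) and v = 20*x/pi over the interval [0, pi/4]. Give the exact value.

5/2 - 5*pi/8

On [0, pi/4], (5*sin(2*x)) - (20*x/pi) = -20*x/pi + 5*sin(2*x) is ≥ 0 throughout, so the area is a single integral of |-20*x/pi + 5*sin(2*x)|.
∫[0,pi/4] (-20*x/pi + 5*sin(2*x)) dx = 5/2 - 5*pi/8.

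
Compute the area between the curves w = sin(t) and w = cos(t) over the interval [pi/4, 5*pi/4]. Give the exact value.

On [pi/4, 5*pi/4], (sin(t)) - (cos(t)) = sin(t) - cos(t) is ≥ 0 throughout, so the area is a single integral of |sin(t) - cos(t)|.
∫[pi/4,5*pi/4] (sin(t) - cos(t)) dt = 2*sqrt(2).

2*sqrt(2)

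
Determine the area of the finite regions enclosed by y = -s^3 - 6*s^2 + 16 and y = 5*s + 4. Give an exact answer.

131/4

Set the curves equal: -s^3 - 6*s^2 + 16 = 5*s + 4, so -s^3 - 6*s^2 - 5*s + 12 = 0, which factors as -(s - 1)*(s + 3)*(s + 4) = 0. The curves meet at s = -4, -3, 1.
On [-4, -3], y = 5*s + 4 is on top; that piece has area ∫[-4,-3] (-(-s^3 - 6*s^2 - 5*s + 12)) ds = 3/4.
On [-3, 1], y = -s^3 - 6*s^2 + 16 is on top; that piece has area ∫[-3,1] (-s^3 - 6*s^2 - 5*s + 12) ds = 32.
Total enclosed area = 3/4 + 32 = 131/4.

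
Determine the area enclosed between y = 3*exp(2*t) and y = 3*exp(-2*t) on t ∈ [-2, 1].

The difference (3*exp(2*t)) - (3*exp(-2*t)) = 3*exp(2*t) - 3*exp(-2*t) changes sign at t = 0 inside [-2, 1], so split the integral there.
∫[-2,0] (3*exp(2*t) - 3*exp(-2*t)) dt = -3*exp(4)/2 - 3*exp(-4)/2 + 3; the area of that piece is -3 + 3*exp(-4)/2 + 3*exp(4)/2.
∫[0,1] (3*exp(2*t) - 3*exp(-2*t)) dt = -3 + 3*exp(-2)/2 + 3*exp(2)/2.
Total area = (-3 + 3*exp(-4)/2 + 3*exp(4)/2) + (-3 + 3*exp(-2)/2 + 3*exp(2)/2) = -6 + 3*exp(-4)/2 + 3*exp(-2)/2 + 3*exp(2)/2 + 3*exp(4)/2.

-6 + 3*exp(-4)/2 + 3*exp(-2)/2 + 3*exp(2)/2 + 3*exp(4)/2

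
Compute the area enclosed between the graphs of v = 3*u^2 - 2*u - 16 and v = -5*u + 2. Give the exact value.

125/2

Set the curves equal: 3*u^2 - 2*u - 16 = -5*u + 2, so 3*u^2 + 3*u - 18 = 0, which factors as 3*(u - 2)*(u + 3) = 0. The curves meet at u = -3, 2.
On [-3, 2], v = -5*u + 2 is on top; that piece has area ∫[-3,2] (-(3*u^2 + 3*u - 18)) du = 125/2.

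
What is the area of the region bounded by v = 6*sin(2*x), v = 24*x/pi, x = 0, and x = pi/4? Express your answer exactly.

3 - 3*pi/4

On [0, pi/4], (6*sin(2*x)) - (24*x/pi) = -24*x/pi + 6*sin(2*x) is ≥ 0 throughout, so the area is a single integral of |-24*x/pi + 6*sin(2*x)|.
∫[0,pi/4] (-24*x/pi + 6*sin(2*x)) dx = 3 - 3*pi/4.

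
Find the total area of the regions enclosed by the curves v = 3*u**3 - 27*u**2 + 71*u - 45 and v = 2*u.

24

Set the curves equal: 3*u**3 - 27*u**2 + 71*u - 45 = 2*u, so 3*u**3 - 27*u**2 + 69*u - 45 = 0, which factors as 3*(u - 5)*(u - 3)*(u - 1) = 0. The curves meet at u = 1, 3, 5.
On [1, 3], v = 3*u**3 - 27*u**2 + 71*u - 45 is on top; that piece has area ∫[1,3] (3*u**3 - 27*u**2 + 69*u - 45) du = 12.
On [3, 5], v = 2*u is on top; that piece has area ∫[3,5] (-(3*u**3 - 27*u**2 + 69*u - 45)) du = 12.
Total enclosed area = 12 + 12 = 24.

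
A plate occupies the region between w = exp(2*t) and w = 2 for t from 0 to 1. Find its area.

The difference (exp(2*t)) - (2) = exp(2*t) - 2 changes sign at t = log(2)/2 inside [0, 1], so split the integral there.
∫[0,log(2)/2] (exp(2*t) - 2) dt = 1/2 - log(2); the area of that piece is -1/2 + log(2).
∫[log(2)/2,1] (exp(2*t) - 2) dt = -3 + log(2) + exp(2)/2.
Total area = (-1/2 + log(2)) + (-3 + log(2) + exp(2)/2) = -7/2 + 2*log(2) + exp(2)/2.

-7/2 + 2*log(2) + exp(2)/2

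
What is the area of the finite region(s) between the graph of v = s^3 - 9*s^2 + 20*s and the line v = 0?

131/4

The curve meets the s-axis where s^3 - 9*s^2 + 20*s = 0, i.e. s*(s - 5)*(s - 4) = 0, at s = 0, 4, 5.
On [0, 4] the curve lies above the axis; ∫[0,4] (s^3 - 9*s^2 + 20*s) ds = 32, giving area 32.
On [4, 5] the curve lies below the axis; ∫[4,5] (s^3 - 9*s^2 + 20*s) ds = -3/4, giving area 3/4.
Total area = 32 + 3/4 = 131/4.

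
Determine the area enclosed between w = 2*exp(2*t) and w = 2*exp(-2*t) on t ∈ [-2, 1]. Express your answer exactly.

The difference (2*exp(2*t)) - (2*exp(-2*t)) = 2*exp(2*t) - 2*exp(-2*t) changes sign at t = 0 inside [-2, 1], so split the integral there.
∫[-2,0] (2*exp(2*t) - 2*exp(-2*t)) dt = -exp(4) - exp(-4) + 2; the area of that piece is -2 + exp(-4) + exp(4).
∫[0,1] (2*exp(2*t) - 2*exp(-2*t)) dt = -2 + exp(-2) + exp(2).
Total area = (-2 + exp(-4) + exp(4)) + (-2 + exp(-2) + exp(2)) = -4 + exp(-4) + exp(-2) + exp(2) + exp(4).

-4 + exp(-4) + exp(-2) + exp(2) + exp(4)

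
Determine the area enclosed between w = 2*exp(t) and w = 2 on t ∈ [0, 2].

On [0, 2], (2*exp(t)) - (2) = 2*exp(t) - 2 is ≥ 0 throughout, so the area is a single integral of |2*exp(t) - 2|.
∫[0,2] (2*exp(t) - 2) dt = -6 + 2*exp(2).

-6 + 2*exp(2)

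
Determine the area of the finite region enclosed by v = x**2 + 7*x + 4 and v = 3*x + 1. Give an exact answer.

4/3

Set the curves equal: x**2 + 7*x + 4 = 3*x + 1, so x**2 + 4*x + 3 = 0, which factors as (x + 1)*(x + 3) = 0. The curves meet at x = -3, -1.
On [-3, -1], v = 3*x + 1 is on top; that piece has area ∫[-3,-1] (-(x**2 + 4*x + 3)) dx = 4/3.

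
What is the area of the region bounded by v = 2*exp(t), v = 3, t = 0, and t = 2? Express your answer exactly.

The difference (2*exp(t)) - (3) = 2*exp(t) - 3 changes sign at t = log(3/2) inside [0, 2], so split the integral there.
∫[0,log(3/2)] (2*exp(t) - 3) dt = log(8/27) + 1; the area of that piece is -1 + log(27/8).
∫[log(3/2),2] (2*exp(t) - 3) dt = -9 - 3*log(2) + 3*log(3) + 2*exp(2).
Total area = (-1 + log(27/8)) + (-9 - 3*log(2) + 3*log(3) + 2*exp(2)) = -10 - 6*log(2) + 6*log(3) + 2*exp(2).

-10 - 6*log(2) + 6*log(3) + 2*exp(2)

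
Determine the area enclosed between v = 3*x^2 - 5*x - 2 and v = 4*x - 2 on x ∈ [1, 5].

36

The difference (3*x^2 - 5*x - 2) - (4*x - 2) = 3*x^2 - 9*x changes sign at x = 3 inside [1, 5], so split the integral there.
∫[1,3] (3*x^2 - 9*x) dx = -10; the area of that piece is 10.
∫[3,5] (3*x^2 - 9*x) dx = 26.
Total area = 10 + 26 = 36.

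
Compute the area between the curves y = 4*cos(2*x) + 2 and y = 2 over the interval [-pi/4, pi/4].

4

On [-pi/4, pi/4], (4*cos(2*x) + 2) - (2) = 4*cos(2*x) is ≥ 0 throughout, so the area is a single integral of |4*cos(2*x)|.
∫[-pi/4,pi/4] (4*cos(2*x)) dx = 4.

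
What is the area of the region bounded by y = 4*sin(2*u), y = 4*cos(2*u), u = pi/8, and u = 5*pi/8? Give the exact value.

On [pi/8, 5*pi/8], (4*sin(2*u)) - (4*cos(2*u)) = 4*sin(2*u) - 4*cos(2*u) is ≥ 0 throughout, so the area is a single integral of |4*sin(2*u) - 4*cos(2*u)|.
∫[pi/8,5*pi/8] (4*sin(2*u) - 4*cos(2*u)) du = 4*sqrt(2).

4*sqrt(2)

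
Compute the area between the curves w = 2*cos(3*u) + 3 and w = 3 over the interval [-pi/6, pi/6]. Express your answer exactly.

On [-pi/6, pi/6], (2*cos(3*u) + 3) - (3) = 2*cos(3*u) is ≥ 0 throughout, so the area is a single integral of |2*cos(3*u)|.
∫[-pi/6,pi/6] (2*cos(3*u)) du = 4/3.

4/3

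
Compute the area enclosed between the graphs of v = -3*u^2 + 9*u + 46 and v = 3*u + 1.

256

Set the curves equal: -3*u^2 + 9*u + 46 = 3*u + 1, so -3*u^2 + 6*u + 45 = 0, which factors as -3*(u - 5)*(u + 3) = 0. The curves meet at u = -3, 5.
On [-3, 5], v = -3*u^2 + 9*u + 46 is on top; that piece has area ∫[-3,5] (-3*u^2 + 6*u + 45) du = 256.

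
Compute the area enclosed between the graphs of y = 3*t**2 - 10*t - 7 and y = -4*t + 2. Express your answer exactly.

Set the curves equal: 3*t**2 - 10*t - 7 = -4*t + 2, so 3*t**2 - 6*t - 9 = 0, which factors as 3*(t - 3)*(t + 1) = 0. The curves meet at t = -1, 3.
On [-1, 3], y = -4*t + 2 is on top; that piece has area ∫[-1,3] (-(3*t**2 - 6*t - 9)) dt = 32.

32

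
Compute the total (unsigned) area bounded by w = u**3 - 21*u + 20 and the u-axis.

The curve meets the u-axis where u**3 - 21*u + 20 = 0, i.e. (u - 4)*(u - 1)*(u + 5) = 0, at u = -5, 1, 4.
On [-5, 1] the curve lies above the axis; ∫[-5,1] (u**3 - 21*u + 20) du = 216, giving area 216.
On [1, 4] the curve lies below the axis; ∫[1,4] (u**3 - 21*u + 20) du = -135/4, giving area 135/4.
Total area = 216 + 135/4 = 999/4.

999/4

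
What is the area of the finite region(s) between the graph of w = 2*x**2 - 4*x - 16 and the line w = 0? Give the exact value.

72

The curve meets the x-axis where 2*x**2 - 4*x - 16 = 0, i.e. 2*(x - 4)*(x + 2) = 0, at x = -2, 4.
On [-2, 4] the curve lies below the axis; ∫[-2,4] (2*x**2 - 4*x - 16) dx = -72, giving area 72.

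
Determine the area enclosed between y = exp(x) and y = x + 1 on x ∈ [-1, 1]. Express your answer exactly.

On [-1, 1], (exp(x)) - (x + 1) = -x + exp(x) - 1 is ≥ 0 throughout, so the area is a single integral of |-x + exp(x) - 1|.
∫[-1,1] (-x + exp(x) - 1) dx = -2 - exp(-1) + exp(1).

-2 - exp(-1) + exp(1)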